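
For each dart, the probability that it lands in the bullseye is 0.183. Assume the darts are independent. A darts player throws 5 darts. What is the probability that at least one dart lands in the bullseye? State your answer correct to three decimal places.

P(at least one) = 1 − P(none) = 1 − (1 − 0.183)^5
= 1 − 0.36401 = 0.63599

0.636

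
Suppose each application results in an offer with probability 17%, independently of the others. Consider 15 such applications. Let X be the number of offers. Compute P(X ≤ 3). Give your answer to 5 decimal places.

0.75705

X ~ Binomial(15, 0.17); P(X ≤ 3) = Σ C(15,k) p^k (1−p)^(15−k) over k:
  k=0: C(15,0)·0.17^0·0.83^15 = 0.0611183
  k=1: C(15,1)·0.17^1·0.83^14 = 0.1877731
  k=2: C(15,2)·0.17^2·0.83^13 = 0.2692169
  k=3: C(15,3)·0.17^3·0.83^12 = 0.2389435
Total = 0.7570519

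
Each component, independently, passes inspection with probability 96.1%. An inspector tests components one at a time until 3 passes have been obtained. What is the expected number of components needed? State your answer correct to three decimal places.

3.122

Y = total components until the third success; negative binomial with r=3, p=0.961.
E[Y] = r / p = 3 / 0.961 = 3.12175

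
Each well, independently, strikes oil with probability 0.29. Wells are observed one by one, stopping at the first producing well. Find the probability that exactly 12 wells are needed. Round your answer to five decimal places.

Geometric (trials to first success), p = 0.29.
P(Y = 12) = (1−p)^11 · p = 0.023112 · 0.29 = 0.0067025

0.00670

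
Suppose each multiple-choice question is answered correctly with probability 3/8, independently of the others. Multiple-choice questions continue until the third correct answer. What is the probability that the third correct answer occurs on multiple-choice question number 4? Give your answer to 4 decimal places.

0.0989

Y = trial on which the third success occurs; negative binomial, r=3, p=0.375.
P(Y=4) = C(3,2) · p^3 · (1−p)^1
= 3 · 0.052734 · 0.625 = 0.098877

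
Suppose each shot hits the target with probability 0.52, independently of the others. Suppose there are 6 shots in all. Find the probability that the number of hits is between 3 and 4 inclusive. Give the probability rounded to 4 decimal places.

X ~ Binomial(6, 0.52); P(3 ≤ X ≤ 4) = Σ C(6,k) p^k (1−p)^(6−k) over k:
  k=3: C(6,3)·0.52^3·0.48^3 = 0.311002
  k=4: C(6,4)·0.52^4·0.48^2 = 0.252689
Total = 0.563692

0.5637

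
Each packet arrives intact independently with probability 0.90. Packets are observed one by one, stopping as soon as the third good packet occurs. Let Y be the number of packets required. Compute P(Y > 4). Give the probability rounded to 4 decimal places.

0.0523

Needing more than 4 packets ⇔ fewer than 3 successes in the first 4. With X ~ Binomial(4, 0.90), P(Y > 4) = P(X ≤ 2).
  k=0: C(4,0)·0.90^0·0.10^4 = 0.000100
  k=1: C(4,1)·0.90^1·0.10^3 = 0.003600
  k=2: C(4,2)·0.90^2·0.10^2 = 0.048600
P(X ≤ 2) = 0.052300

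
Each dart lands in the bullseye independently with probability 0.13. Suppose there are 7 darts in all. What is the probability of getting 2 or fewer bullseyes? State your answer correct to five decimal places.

X ~ Binomial(7, 0.13); P(X ≤ 2) = Σ C(7,k) p^k (1−p)^(7−k) over k:
  k=0: C(7,0)·0.13^0·0.87^7 = 0.3772548
  k=1: C(7,1)·0.13^1·0.87^6 = 0.3945998
  k=2: C(7,2)·0.13^2·0.87^5 = 0.1768896
Total = 0.9487442

0.94874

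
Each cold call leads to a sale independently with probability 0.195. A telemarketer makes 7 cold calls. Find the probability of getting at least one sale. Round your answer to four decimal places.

0.7809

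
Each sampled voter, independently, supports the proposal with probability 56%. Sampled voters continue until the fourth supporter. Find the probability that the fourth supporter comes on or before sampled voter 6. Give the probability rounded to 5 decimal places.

Finishing within 6 sampled voters ⇔ at least 4 successes in the first 6. With X ~ Binomial(6, 0.56), P(Y ≤ 6) = 1 − P(X ≤ 3).
  k=0: C(6,0)·0.56^0·0.44^6 = 0.0072563
  k=1: C(6,1)·0.56^1·0.44^5 = 0.0554119
  k=2: C(6,2)·0.56^2·0.44^4 = 0.1763104
  k=3: C(6,3)·0.56^3·0.44^3 = 0.2991935
1 − 0.5381721 = 0.4618279

0.46183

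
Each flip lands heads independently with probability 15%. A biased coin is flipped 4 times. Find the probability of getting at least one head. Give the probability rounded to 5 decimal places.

P(at least one) = 1 − P(none) = 1 − (1 − 0.15)^4
= 1 − 0.5220063 = 0.4779937

0.47799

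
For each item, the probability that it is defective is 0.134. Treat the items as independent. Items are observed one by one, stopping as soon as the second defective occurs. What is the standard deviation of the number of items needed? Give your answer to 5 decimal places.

Y = total items until the second success; negative binomial with r=2, p=0.134.
SD(Y) = √[r(1−p)/p²] = √(96.4580085) = 9.8213038

9.82130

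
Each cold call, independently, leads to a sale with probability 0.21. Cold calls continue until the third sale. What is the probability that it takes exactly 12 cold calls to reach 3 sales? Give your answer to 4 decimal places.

0.0610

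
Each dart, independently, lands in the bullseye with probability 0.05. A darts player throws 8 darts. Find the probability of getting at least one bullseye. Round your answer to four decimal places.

0.3366

P(at least one) = 1 − P(none) = 1 − (1 − 0.05)^8
= 1 − 0.663420 = 0.336580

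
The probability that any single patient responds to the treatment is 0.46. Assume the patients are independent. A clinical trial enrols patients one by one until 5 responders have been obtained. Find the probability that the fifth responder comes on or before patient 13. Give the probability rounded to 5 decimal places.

0.79352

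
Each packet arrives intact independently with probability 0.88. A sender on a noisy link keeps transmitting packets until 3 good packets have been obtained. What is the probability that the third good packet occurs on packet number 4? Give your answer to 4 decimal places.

Y = trial on which the third success occurs; negative binomial, r=3, p=0.88.
P(Y=4) = C(3,2) · p^3 · (1−p)^1
= 3 · 0.68147 · 0.12 = 0.245330

0.2453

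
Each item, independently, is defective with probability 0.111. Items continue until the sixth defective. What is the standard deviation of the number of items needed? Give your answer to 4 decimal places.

Y = total items until the sixth success; negative binomial with r=6, p=0.111.
SD(Y) = √[r(1−p)/p²] = √(432.919406) = 20.806715

20.8067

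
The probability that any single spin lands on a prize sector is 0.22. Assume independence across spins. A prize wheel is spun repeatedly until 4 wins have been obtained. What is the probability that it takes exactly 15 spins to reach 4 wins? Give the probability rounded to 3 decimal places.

0.055

Y = trial on which the fourth success occurs; negative binomial, r=4, p=0.22.
P(Y=15) = C(14,3) · p^4 · (1−p)^11
= 364 · 0.0023426 · 0.065019 = 0.05544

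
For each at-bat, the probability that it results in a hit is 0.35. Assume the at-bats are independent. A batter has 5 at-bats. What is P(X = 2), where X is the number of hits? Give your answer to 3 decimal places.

0.336

X ~ Binomial(n=5, p=0.35).
P(X=2) = C(5,2) · p^2 · (1−p)^3
= 10 · 0.1225 · 0.27463 = 0.33642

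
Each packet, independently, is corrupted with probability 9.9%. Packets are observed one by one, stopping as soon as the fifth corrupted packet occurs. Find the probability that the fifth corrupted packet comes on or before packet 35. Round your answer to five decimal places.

0.26239

Finishing within 35 packets ⇔ at least 5 successes in the first 35. With X ~ Binomial(35, 0.099), P(Y ≤ 35) = 1 − P(X ≤ 4).
  k=0: C(35,0)·0.099^0·0.901^35 = 0.0260236
  k=1: C(35,1)·0.099^1·0.901^34 = 0.1000797
  k=2: C(35,2)·0.099^2·0.901^33 = 0.1869414
  k=3: C(35,3)·0.099^3·0.901^32 = 0.2259480
  k=4: C(35,4)·0.099^4·0.901^31 = 0.1986136
1 − 0.7376063 = 0.2623937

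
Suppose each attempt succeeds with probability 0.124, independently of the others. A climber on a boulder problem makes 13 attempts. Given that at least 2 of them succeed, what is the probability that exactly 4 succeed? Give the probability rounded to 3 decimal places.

0.104

X ~ Binomial(13, 0.124). Want P(X=4 | X≥2) = P(X=4) / P(X≥2).
P(X=4) = C(13,4)·0.124^4·0.876^9 = 0.05135
P(X≥2) = 1 − 0.17888 − 0.32917 = 0.49196
Ratio = 0.05135 / 0.49196 = 0.10438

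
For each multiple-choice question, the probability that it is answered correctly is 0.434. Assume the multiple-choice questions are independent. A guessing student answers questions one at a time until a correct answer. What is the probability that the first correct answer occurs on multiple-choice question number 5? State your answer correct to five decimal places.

0.04454

Geometric (trials to first success), p = 0.434.
P(Y = 5) = (1−p)^4 · p = 0.10263 · 0.434 = 0.0445405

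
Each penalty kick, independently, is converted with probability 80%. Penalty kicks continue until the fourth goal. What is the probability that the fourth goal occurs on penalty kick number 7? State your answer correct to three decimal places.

0.066

Y = trial on which the fourth success occurs; negative binomial, r=4, p=0.80.
P(Y=7) = C(6,3) · p^4 · (1−p)^3
= 20 · 0.4096 · 0.008 = 0.06554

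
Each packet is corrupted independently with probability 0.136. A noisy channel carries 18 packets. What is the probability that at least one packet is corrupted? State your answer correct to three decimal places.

0.928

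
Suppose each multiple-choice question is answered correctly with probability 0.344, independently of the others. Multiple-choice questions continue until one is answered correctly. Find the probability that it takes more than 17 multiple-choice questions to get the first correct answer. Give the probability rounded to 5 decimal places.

Y = number of multiple-choice questions to the first success; geometric, p = 0.344.
P(Y > 17) = P(first 17 all fail) = (1−p)^17 = 0.0007716

0.00077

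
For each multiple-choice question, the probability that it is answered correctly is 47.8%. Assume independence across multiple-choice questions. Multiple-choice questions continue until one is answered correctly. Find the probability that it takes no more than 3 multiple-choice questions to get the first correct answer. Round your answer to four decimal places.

Y = number of multiple-choice questions to the first success; geometric, p = 0.478.
P(Y ≤ 3) = 1 − (1−p)^3 = 1 − 0.142237 = 0.857763

0.8578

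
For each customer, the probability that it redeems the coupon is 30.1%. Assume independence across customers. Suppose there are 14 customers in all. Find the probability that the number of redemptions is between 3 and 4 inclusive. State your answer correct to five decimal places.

0.42203

X ~ Binomial(14, 0.301); P(3 ≤ X ≤ 4) = Σ C(14,k) p^k (1−p)^(14−k) over k:
  k=3: C(14,3)·0.301^3·0.699^11 = 0.1932190
  k=4: C(14,4)·0.301^4·0.699^10 = 0.2288083
Total = 0.4220273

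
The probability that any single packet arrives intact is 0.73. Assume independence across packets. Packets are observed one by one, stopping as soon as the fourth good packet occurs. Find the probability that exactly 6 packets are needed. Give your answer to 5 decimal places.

Y = trial on which the fourth success occurs; negative binomial, r=4, p=0.73.
P(Y=6) = C(5,3) · p^4 · (1−p)^2
= 10 · 0.28398 · 0.0729 = 0.2070232

0.20702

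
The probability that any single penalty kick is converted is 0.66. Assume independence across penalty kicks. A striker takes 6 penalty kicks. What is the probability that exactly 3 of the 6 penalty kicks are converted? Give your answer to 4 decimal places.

0.2260

X ~ Binomial(n=6, p=0.66).
P(X=3) = C(6,3) · p^3 · (1−p)^3
= 20 · 0.2875 · 0.039304 = 0.225995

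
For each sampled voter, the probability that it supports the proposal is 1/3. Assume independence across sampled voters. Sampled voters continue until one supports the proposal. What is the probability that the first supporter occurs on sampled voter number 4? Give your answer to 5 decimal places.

0.09877

Geometric (trials to first success), p = 0.333333.
P(Y = 4) = (1−p)^3 · p = 0.2963 · 0.333333 = 0.0987654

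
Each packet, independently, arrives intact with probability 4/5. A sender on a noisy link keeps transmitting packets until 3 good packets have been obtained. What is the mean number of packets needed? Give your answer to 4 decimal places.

Y = total packets until the third success; negative binomial with r=3, p=0.80.
E[Y] = r / p = 3 / 0.80 = 3.750000

3.7500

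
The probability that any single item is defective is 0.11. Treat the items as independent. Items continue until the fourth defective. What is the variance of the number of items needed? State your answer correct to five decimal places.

Y = total items until the fourth success; negative binomial with r=4, p=0.11.
Var(Y) = r(1−p)/p² = 4·0.89 / 0.11² = 294.2148760

294.21488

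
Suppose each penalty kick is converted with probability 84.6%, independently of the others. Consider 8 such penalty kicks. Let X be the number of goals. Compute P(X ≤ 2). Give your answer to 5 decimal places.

0.00028

X ~ Binomial(8, 0.846); P(X ≤ 2) = Σ C(8,k) p^k (1−p)^(8−k) over k:
  k=0: C(8,0)·0.846^0·0.154^8 = 0.0000003
  k=1: C(8,1)·0.846^1·0.154^7 = 0.0000139
  k=2: C(8,2)·0.846^2·0.154^6 = 0.0002673
Total = 0.0002815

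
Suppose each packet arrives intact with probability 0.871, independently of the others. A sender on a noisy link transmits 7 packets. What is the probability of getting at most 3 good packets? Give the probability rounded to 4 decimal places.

X ~ Binomial(7, 0.871); P(X ≤ 3) = Σ C(7,k) p^k (1−p)^(7−k) over k:
  k=0: C(7,0)·0.871^0·0.129^7 = 0.000001
  k=1: C(7,1)·0.871^1·0.129^6 = 0.000028
  k=2: C(7,2)·0.871^2·0.129^5 = 0.000569
  k=3: C(7,3)·0.871^3·0.129^4 = 0.006404
Total = 0.007002

0.0070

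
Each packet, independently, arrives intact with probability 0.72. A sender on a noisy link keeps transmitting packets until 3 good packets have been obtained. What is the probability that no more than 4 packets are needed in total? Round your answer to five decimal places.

0.68678

Finishing within 4 packets ⇔ at least 3 successes in the first 4. With X ~ Binomial(4, 0.72), P(Y ≤ 4) = 1 − P(X ≤ 2).
  k=0: C(4,0)·0.72^0·0.28^4 = 0.0061466
  k=1: C(4,1)·0.72^1·0.28^3 = 0.0632218
  k=2: C(4,2)·0.72^2·0.28^2 = 0.2438554
1 − 0.3132237 = 0.6867763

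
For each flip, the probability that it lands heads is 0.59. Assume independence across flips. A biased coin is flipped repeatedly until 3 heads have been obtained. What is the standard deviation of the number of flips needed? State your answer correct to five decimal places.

Y = total flips until the third success; negative binomial with r=3, p=0.59.
SD(Y) = √[r(1−p)/p²] = √(3.5334674) = 1.8797520

1.87975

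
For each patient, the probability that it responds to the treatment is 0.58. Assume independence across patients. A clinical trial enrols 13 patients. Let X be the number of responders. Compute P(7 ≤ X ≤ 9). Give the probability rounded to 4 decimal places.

X ~ Binomial(13, 0.58); P(7 ≤ X ≤ 9) = Σ C(13,k) p^k (1−p)^(13−k) over k:
  k=7: C(13,7)·0.58^7·0.42^6 = 0.207974
  k=8: C(13,8)·0.58^8·0.42^5 = 0.215402
  k=9: C(13,9)·0.58^9·0.42^4 = 0.165255
Total = 0.588631

0.5886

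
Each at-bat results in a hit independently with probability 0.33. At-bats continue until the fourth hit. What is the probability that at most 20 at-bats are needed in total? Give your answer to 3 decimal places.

0.936

Finishing within 20 at-bats ⇔ at least 4 successes in the first 20. With X ~ Binomial(20, 0.33), P(Y ≤ 20) = 1 − P(X ≤ 3).
  k=0: C(20,0)·0.33^0·0.67^20 = 0.00033
  k=1: C(20,1)·0.33^1·0.67^19 = 0.00327
  k=2: C(20,2)·0.33^2·0.67^18 = 0.01532
  k=3: C(20,3)·0.33^3·0.67^17 = 0.04526
1 − 0.06418 = 0.93582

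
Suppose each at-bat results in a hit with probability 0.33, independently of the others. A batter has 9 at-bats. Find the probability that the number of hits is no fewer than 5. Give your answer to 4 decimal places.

X ~ Binomial(9, 0.33); P(X ≥ 5) = Σ C(9,k) p^k (1−p)^(9−k) over k:
  k=5: C(9,5)·0.33^5·0.67^4 = 0.099366
  k=6: C(9,6)·0.33^6·0.67^3 = 0.032628
  k=7: C(9,7)·0.33^7·0.67^2 = 0.006887
  k=8: C(9,8)·0.33^8·0.67^1 = 0.000848
  k=9: C(9,9)·0.33^9·0.67^0 = 0.000046
Total = 0.139776

0.1398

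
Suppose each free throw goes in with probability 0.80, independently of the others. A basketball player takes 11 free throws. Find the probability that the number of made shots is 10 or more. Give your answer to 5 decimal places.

X ~ Binomial(11, 0.80); P(X ≥ 10) = Σ C(11,k) p^k (1−p)^(11−k) over k:
  k=10: C(11,10)·0.80^10·0.20^1 = 0.2362232
  k=11: C(11,11)·0.80^11·0.20^0 = 0.0858993
Total = 0.3221225

0.32212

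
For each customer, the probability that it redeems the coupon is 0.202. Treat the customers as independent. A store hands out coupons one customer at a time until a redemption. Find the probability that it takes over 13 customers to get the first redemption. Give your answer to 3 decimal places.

Y = number of customers to the first success; geometric, p = 0.202.
P(Y > 13) = P(first 13 all fail) = (1−p)^13 = 0.05322

0.053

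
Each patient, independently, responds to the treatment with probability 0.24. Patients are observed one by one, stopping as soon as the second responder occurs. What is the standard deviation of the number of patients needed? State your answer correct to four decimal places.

5.1370

Y = total patients until the second success; negative binomial with r=2, p=0.24.
SD(Y) = √[r(1−p)/p²] = √(26.388889) = 5.137012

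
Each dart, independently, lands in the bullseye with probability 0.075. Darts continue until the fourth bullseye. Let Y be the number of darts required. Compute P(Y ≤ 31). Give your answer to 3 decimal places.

Finishing within 31 darts ⇔ at least 4 successes in the first 31. With X ~ Binomial(31, 0.075), P(Y ≤ 31) = 1 − P(X ≤ 3).
  k=0: C(31,0)·0.075^0·0.925^31 = 0.08921
  k=1: C(31,1)·0.075^1·0.925^30 = 0.22422
  k=2: C(31,2)·0.075^2·0.925^29 = 0.27270
  k=3: C(31,3)·0.075^3·0.925^28 = 0.21374
1 − 0.79986 = 0.20014

0.200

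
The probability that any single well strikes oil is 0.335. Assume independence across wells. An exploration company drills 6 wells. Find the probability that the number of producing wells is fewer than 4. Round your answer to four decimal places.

0.8982

X ~ Binomial(6, 0.335); P(X ≤ 3) = Σ C(6,k) p^k (1−p)^(6−k) over k:
  k=0: C(6,0)·0.335^0·0.665^6 = 0.086483
  k=1: C(6,1)·0.335^1·0.665^5 = 0.261399
  k=2: C(6,2)·0.335^2·0.665^4 = 0.329206
  k=3: C(6,3)·0.335^3·0.665^3 = 0.221121
Total = 0.898209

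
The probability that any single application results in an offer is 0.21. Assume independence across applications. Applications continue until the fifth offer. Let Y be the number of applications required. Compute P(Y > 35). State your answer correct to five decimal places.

Needing more than 35 applications ⇔ fewer than 5 successes in the first 35. With X ~ Binomial(35, 0.21), P(Y > 35) = P(X ≤ 4).
  k=0: C(35,0)·0.21^0·0.79^35 = 0.0002612
  k=1: C(35,1)·0.21^1·0.79^34 = 0.0024300
  k=2: C(35,2)·0.21^2·0.79^33 = 0.0109812
  k=3: C(35,3)·0.21^3·0.79^32 = 0.0321096
  k=4: C(35,4)·0.21^4·0.79^31 = 0.0682836
P(X ≤ 4) = 0.1140656

0.11407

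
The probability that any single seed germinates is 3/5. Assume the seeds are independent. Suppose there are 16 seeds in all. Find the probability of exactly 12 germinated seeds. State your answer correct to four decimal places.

X ~ Binomial(n=16, p=0.60).
P(X=12) = C(16,12) · p^12 · (1−p)^4
= 1820 · 0.0021768 · 0.0256 = 0.101421

0.1014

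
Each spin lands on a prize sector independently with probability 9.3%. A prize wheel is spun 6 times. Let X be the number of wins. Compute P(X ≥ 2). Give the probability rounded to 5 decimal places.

X ~ Binomial(6, 0.093); P(X ≥ 2) = Σ C(6,k) p^k (1−p)^(6−k) over k:
  k=2: C(6,2)·0.093^2·0.907^4 = 0.0877983
  k=3: C(6,3)·0.093^3·0.907^3 = 0.0120033
  k=4: C(6,4)·0.093^4·0.907^2 = 0.0009231
  k=5: C(6,5)·0.093^5·0.907^1 = 0.0000379
  k=6: C(6,6)·0.093^6·0.907^0 = 0.0000006
Total = 0.1007632

0.10076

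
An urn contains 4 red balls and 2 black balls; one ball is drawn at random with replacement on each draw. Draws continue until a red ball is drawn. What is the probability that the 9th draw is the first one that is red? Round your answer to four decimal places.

Geometric (trials to first success), p = 0.666667.
P(Y = 9) = (1−p)^8 · p = 0.00015242 · 0.666667 = 0.000102

0.0001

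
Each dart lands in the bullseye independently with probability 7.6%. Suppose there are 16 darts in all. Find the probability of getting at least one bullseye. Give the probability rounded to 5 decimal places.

0.71767

P(at least one) = 1 − P(none) = 1 − (1 − 0.076)^16
= 1 − 0.2823264 = 0.7176736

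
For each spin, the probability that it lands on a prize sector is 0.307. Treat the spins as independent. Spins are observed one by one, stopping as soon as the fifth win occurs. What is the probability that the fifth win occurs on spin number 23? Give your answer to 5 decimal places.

Y = trial on which the fifth success occurs; negative binomial, r=5, p=0.307.
P(Y=23) = C(22,4) · p^5 · (1−p)^18
= 7315 · 0.002727 · 0.0013589 = 0.0271084

0.02711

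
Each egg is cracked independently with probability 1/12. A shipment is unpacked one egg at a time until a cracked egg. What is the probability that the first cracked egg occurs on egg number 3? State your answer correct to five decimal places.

0.07002

Geometric (trials to first success), p = 0.083333.
P(Y = 3) = (1−p)^2 · p = 0.84028 · 0.083333 = 0.0700231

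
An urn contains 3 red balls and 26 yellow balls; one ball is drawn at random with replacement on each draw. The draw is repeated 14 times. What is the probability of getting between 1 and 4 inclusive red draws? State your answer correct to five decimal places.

0.77256

X ~ Binomial(14, 0.103448); P(1 ≤ X ≤ 4) = Σ C(14,k) p^k (1−p)^(14−k) over k:
  k=1: C(14,1)·0.103448^1·0.896552^13 = 0.3502119
  k=2: C(14,2)·0.103448^2·0.896552^12 = 0.2626589
  k=3: C(14,3)·0.103448^3·0.896552^11 = 0.1212272
  k=4: C(14,4)·0.103448^4·0.896552^10 = 0.0384663
Total = 0.7725642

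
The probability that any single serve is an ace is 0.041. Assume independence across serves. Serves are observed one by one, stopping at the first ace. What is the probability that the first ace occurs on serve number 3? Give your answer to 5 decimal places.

Geometric (trials to first success), p = 0.041.
P(Y = 3) = (1−p)^2 · p = 0.91968 · 0.041 = 0.0377069

0.03771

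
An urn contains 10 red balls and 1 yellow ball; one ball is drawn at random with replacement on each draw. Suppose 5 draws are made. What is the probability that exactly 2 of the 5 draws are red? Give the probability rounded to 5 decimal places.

0.00621

X ~ Binomial(n=5, p=0.909091).
P(X=2) = C(5,2) · p^2 · (1−p)^3
= 10 · 0.82645 · 0.00075131 = 0.0062092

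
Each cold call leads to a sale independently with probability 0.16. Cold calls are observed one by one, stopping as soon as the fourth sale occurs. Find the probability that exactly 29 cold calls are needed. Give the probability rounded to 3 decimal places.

Y = trial on which the fourth success occurs; negative binomial, r=4, p=0.16.
P(Y=29) = C(28,3) · p^4 · (1−p)^25
= 3276 · 0.00065536 · 0.012793 = 0.02747

0.027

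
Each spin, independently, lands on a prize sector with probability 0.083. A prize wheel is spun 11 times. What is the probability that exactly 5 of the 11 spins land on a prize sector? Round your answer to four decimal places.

0.0011

X ~ Binomial(n=11, p=0.083).
P(X=5) = C(11,5) · p^5 · (1−p)^6
= 462 · 3.939e-06 · 0.59459 = 0.001082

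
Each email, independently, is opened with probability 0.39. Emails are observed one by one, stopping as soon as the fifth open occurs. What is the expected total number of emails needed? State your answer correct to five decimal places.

Y = total emails until the fifth success; negative binomial with r=5, p=0.39.
E[Y] = r / p = 5 / 0.39 = 12.8205128

12.82051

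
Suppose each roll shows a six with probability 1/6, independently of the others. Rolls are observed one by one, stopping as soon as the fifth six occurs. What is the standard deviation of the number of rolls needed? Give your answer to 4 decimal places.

12.2474

Y = total rolls until the fifth success; negative binomial with r=5, p=0.166667.
SD(Y) = √[r(1−p)/p²] = √(150.000000) = 12.247449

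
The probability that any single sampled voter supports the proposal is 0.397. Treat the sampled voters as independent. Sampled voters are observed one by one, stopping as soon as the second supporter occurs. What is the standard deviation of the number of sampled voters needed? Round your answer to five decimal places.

Y = total sampled voters until the second success; negative binomial with r=2, p=0.397.
SD(Y) = √[r(1−p)/p²] = √(7.6518473) = 2.7661973

2.76620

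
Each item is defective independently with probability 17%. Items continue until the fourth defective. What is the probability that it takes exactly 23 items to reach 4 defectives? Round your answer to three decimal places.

0.037

Y = trial on which the fourth success occurs; negative binomial, r=4, p=0.17.
P(Y=23) = C(22,3) · p^4 · (1−p)^19
= 1540 · 0.00083521 · 0.029006 = 0.03731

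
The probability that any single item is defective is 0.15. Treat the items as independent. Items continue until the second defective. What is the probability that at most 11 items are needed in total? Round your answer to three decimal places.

Finishing within 11 items ⇔ at least 2 successes in the first 11. With X ~ Binomial(11, 0.15), P(Y ≤ 11) = 1 − P(X ≤ 1).
  k=0: C(11,0)·0.15^0·0.85^11 = 0.16734
  k=1: C(11,1)·0.15^1·0.85^10 = 0.32484
1 − 0.49219 = 0.50781

0.508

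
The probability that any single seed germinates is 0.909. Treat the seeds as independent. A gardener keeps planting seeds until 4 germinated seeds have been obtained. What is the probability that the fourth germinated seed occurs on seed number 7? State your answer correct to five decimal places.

Y = trial on which the fourth success occurs; negative binomial, r=4, p=0.909.
P(Y=7) = C(6,3) · p^4 · (1−p)^3
= 20 · 0.68274 · 0.00075357 = 0.0102899

0.01029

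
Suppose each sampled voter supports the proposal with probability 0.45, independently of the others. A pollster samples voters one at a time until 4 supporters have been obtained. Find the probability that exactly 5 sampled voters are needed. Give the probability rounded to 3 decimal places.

Y = trial on which the fourth success occurs; negative binomial, r=4, p=0.45.
P(Y=5) = C(4,3) · p^4 · (1−p)^1
= 4 · 0.041006 · 0.55 = 0.09021

0.090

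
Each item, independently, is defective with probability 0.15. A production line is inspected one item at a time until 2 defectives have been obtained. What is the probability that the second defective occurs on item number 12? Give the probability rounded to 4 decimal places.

0.0487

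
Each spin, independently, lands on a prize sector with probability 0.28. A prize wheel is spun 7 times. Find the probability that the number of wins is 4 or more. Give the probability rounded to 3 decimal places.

0.102

X ~ Binomial(7, 0.28); P(X ≥ 4) = Σ C(7,k) p^k (1−p)^(7−k) over k:
  k=4: C(7,4)·0.28^4·0.72^3 = 0.08030
  k=5: C(7,5)·0.28^5·0.72^2 = 0.01874
  k=6: C(7,6)·0.28^6·0.72^1 = 0.00243
  k=7: C(7,7)·0.28^7·0.72^0 = 0.00013
Total = 0.10160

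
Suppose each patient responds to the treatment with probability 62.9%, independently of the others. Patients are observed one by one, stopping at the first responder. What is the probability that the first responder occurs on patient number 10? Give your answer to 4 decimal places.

Geometric (trials to first success), p = 0.629.
P(Y = 10) = (1−p)^9 · p = 0.00013316 · 0.629 = 0.000084

0.0001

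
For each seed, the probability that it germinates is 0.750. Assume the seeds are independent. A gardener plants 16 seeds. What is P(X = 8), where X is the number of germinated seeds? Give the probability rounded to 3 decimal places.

0.020

X ~ Binomial(n=16, p=0.75).
P(X=8) = C(16,8) · p^8 · (1−p)^8
= 12870 · 0.10011 · 1.5259e-05 = 0.01966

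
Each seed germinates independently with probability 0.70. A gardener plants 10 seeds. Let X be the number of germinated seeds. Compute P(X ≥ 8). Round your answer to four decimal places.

0.3828

X ~ Binomial(10, 0.70); P(X ≥ 8) = Σ C(10,k) p^k (1−p)^(10−k) over k:
  k=8: C(10,8)·0.70^8·0.30^2 = 0.233474
  k=9: C(10,9)·0.70^9·0.30^1 = 0.121061
  k=10: C(10,10)·0.70^10·0.30^0 = 0.028248
Total = 0.382783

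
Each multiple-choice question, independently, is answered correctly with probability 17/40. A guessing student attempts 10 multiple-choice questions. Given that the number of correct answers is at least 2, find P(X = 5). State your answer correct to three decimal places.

0.227

X ~ Binomial(10, 0.425). Want P(X=5 | X≥2) = P(X=5) / P(X≥2).
P(X=5) = C(10,5)·0.425^5·0.575^5 = 0.21963
P(X≥2) = 1 − 0.00395 − 0.02920 = 0.96685
Ratio = 0.21963 / 0.96685 = 0.22716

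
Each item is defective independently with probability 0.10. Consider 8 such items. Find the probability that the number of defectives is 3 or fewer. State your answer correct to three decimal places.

X ~ Binomial(8, 0.10); P(X ≤ 3) = Σ C(8,k) p^k (1−p)^(8−k) over k:
  k=0: C(8,0)·0.10^0·0.90^8 = 0.43047
  k=1: C(8,1)·0.10^1·0.90^7 = 0.38264
  k=2: C(8,2)·0.10^2·0.90^6 = 0.14880
  k=3: C(8,3)·0.10^3·0.90^5 = 0.03307
Total = 0.99498

0.995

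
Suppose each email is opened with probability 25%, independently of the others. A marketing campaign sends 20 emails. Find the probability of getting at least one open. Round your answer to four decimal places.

0.9968

P(at least one) = 1 − P(none) = 1 − (1 − 0.25)^20
= 1 − 0.003171 = 0.996829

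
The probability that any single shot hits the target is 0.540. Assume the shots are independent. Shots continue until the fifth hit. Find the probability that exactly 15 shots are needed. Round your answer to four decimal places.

0.0195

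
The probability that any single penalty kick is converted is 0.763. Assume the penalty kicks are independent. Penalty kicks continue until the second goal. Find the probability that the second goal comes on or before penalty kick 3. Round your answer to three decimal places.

Finishing within 3 penalty kicks ⇔ at least 2 successes in the first 3. With X ~ Binomial(3, 0.763), P(Y ≤ 3) = 1 − P(X ≤ 1).
  k=0: C(3,0)·0.763^0·0.237^3 = 0.01331
  k=1: C(3,1)·0.763^1·0.237^2 = 0.12857
1 − 0.14188 = 0.85812

0.858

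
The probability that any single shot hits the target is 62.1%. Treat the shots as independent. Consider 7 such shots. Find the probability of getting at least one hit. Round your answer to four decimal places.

P(at least one) = 1 − P(none) = 1 − (1 − 0.621)^7
= 1 − 0.001123 = 0.998877

0.9989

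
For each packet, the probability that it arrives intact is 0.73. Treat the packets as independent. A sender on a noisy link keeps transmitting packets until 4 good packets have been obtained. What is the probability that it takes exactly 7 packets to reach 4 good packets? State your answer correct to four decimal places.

0.1118

Y = trial on which the fourth success occurs; negative binomial, r=4, p=0.73.
P(Y=7) = C(6,3) · p^4 · (1−p)^3
= 20 · 0.28398 · 0.019683 = 0.111793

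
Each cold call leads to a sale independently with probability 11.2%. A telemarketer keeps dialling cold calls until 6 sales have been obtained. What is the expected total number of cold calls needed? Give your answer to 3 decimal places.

53.571

Y = total cold calls until the sixth success; negative binomial with r=6, p=0.112.
E[Y] = r / p = 6 / 0.112 = 53.57143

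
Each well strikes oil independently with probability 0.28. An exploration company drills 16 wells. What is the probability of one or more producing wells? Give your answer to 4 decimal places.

0.9948

P(at least one) = 1 − P(none) = 1 − (1 − 0.28)^16
= 1 − 0.005216 = 0.994784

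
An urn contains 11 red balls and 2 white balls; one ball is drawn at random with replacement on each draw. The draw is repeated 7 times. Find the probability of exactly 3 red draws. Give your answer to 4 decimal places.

0.0119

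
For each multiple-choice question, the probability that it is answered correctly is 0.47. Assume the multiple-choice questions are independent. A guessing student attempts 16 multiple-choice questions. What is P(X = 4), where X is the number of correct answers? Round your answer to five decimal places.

0.04363

X ~ Binomial(n=16, p=0.47).
P(X=4) = C(16,4) · p^4 · (1−p)^12
= 1820 · 0.048797 · 0.00049126 = 0.0436288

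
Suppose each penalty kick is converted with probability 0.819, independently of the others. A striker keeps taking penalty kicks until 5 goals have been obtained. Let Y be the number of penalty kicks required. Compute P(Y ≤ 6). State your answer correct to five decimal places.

0.70196

Finishing within 6 penalty kicks ⇔ at least 5 successes in the first 6. With X ~ Binomial(6, 0.819), P(Y ≤ 6) = 1 − P(X ≤ 4).
  k=0: C(6,0)·0.819^0·0.181^6 = 0.0000352
  k=1: C(6,1)·0.819^1·0.181^5 = 0.0009546
  k=2: C(6,2)·0.819^2·0.181^4 = 0.0107987
  k=3: C(6,3)·0.819^3·0.181^3 = 0.0651505
  k=4: C(6,4)·0.819^4·0.181^2 = 0.2210976
1 − 0.2980366 = 0.7019634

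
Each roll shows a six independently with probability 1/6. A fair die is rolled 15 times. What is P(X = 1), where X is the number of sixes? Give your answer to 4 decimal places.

X ~ Binomial(n=15, p=0.166667).
P(X=1) = C(15,1) · p^1 · (1−p)^14
= 15 · 0.16667 · 0.077887 = 0.194716

0.1947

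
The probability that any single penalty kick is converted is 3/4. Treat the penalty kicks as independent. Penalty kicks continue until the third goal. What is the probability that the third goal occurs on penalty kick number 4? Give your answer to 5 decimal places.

Y = trial on which the third success occurs; negative binomial, r=3, p=0.75.
P(Y=4) = C(3,2) · p^3 · (1−p)^1
= 3 · 0.42188 · 0.25 = 0.3164062

0.31641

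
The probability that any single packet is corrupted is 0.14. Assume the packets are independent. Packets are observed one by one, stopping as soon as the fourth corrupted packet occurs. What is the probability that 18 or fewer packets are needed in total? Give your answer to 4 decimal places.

Finishing within 18 packets ⇔ at least 4 successes in the first 18. With X ~ Binomial(18, 0.14), P(Y ≤ 18) = 1 − P(X ≤ 3).
  k=0: C(18,0)·0.14^0·0.86^18 = 0.066217
  k=1: C(18,1)·0.14^1·0.86^17 = 0.194032
  k=2: C(18,2)·0.14^2·0.86^16 = 0.268487
  k=3: C(18,3)·0.14^3·0.86^15 = 0.233105
1 − 0.761841 = 0.238159

0.2382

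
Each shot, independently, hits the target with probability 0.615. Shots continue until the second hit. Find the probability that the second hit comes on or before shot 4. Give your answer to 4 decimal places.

Finishing within 4 shots ⇔ at least 2 successes in the first 4. With X ~ Binomial(4, 0.615), P(Y ≤ 4) = 1 − P(X ≤ 1).
  k=0: C(4,0)·0.615^0·0.385^4 = 0.021971
  k=1: C(4,1)·0.615^1·0.385^3 = 0.140384
1 − 0.162355 = 0.837645

0.8376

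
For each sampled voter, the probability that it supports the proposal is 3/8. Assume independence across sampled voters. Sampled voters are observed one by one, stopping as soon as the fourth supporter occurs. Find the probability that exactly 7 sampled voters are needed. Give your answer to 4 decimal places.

Y = trial on which the fourth success occurs; negative binomial, r=4, p=0.375.
P(Y=7) = C(6,3) · p^4 · (1−p)^3
= 20 · 0.019775 · 0.24414 = 0.096560

0.0966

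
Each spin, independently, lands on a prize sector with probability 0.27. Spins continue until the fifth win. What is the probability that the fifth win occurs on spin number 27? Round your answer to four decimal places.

Y = trial on which the fifth success occurs; negative binomial, r=5, p=0.27.
P(Y=27) = C(26,4) · p^5 · (1−p)^22
= 14950 · 0.0014349 · 0.00098424 = 0.021114

0.0211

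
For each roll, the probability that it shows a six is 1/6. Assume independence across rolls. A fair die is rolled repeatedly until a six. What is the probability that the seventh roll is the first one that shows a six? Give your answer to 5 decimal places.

0.05582

Geometric (trials to first success), p = 0.166667.
P(Y = 7) = (1−p)^6 · p = 0.3349 · 0.166667 = 0.0558163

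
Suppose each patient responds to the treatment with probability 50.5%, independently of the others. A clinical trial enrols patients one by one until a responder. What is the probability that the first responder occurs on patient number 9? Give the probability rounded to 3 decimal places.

Geometric (trials to first success), p = 0.505.
P(Y = 9) = (1−p)^8 · p = 0.0036045 · 0.505 = 0.00182

0.002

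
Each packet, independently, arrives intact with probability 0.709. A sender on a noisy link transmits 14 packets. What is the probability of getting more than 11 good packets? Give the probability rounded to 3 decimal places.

X ~ Binomial(14, 0.709); P(X ≥ 12) = Σ C(14,k) p^k (1−p)^(14−k) over k:
  k=12: C(14,12)·0.709^12·0.291^2 = 0.12433
  k=13: C(14,13)·0.709^13·0.291^1 = 0.04660
  k=14: C(14,14)·0.709^14·0.291^0 = 0.00811
Total = 0.17905

0.179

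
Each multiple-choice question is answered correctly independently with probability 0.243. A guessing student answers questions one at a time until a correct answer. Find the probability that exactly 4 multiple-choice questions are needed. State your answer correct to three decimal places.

Geometric (trials to first success), p = 0.243.
P(Y = 4) = (1−p)^3 · p = 0.4338 · 0.243 = 0.10541

0.105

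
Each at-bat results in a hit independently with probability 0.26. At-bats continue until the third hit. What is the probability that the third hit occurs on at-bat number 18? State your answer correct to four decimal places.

Y = trial on which the third success occurs; negative binomial, r=3, p=0.26.
P(Y=18) = C(17,2) · p^3 · (1−p)^15
= 136 · 0.017576 · 0.010926 = 0.026118

0.0261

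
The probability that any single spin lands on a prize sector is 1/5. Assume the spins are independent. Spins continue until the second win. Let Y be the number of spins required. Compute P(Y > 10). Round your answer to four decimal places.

Needing more than 10 spins ⇔ fewer than 2 successes in the first 10. With X ~ Binomial(10, 0.20), P(Y > 10) = P(X ≤ 1).
  k=0: C(10,0)·0.20^0·0.80^10 = 0.107374
  k=1: C(10,1)·0.20^1·0.80^9 = 0.268435
P(X ≤ 1) = 0.375810

0.3758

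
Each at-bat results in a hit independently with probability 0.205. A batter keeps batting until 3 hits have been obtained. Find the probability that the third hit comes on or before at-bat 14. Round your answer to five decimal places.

Finishing within 14 at-bats ⇔ at least 3 successes in the first 14. With X ~ Binomial(14, 0.205), P(Y ≤ 14) = 1 − P(X ≤ 2).
  k=0: C(14,0)·0.205^0·0.795^14 = 0.0402847
  k=1: C(14,1)·0.205^1·0.795^13 = 0.1454302
  k=2: C(14,2)·0.205^2·0.795^12 = 0.2437556
1 − 0.4294705 = 0.5705295

0.57053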